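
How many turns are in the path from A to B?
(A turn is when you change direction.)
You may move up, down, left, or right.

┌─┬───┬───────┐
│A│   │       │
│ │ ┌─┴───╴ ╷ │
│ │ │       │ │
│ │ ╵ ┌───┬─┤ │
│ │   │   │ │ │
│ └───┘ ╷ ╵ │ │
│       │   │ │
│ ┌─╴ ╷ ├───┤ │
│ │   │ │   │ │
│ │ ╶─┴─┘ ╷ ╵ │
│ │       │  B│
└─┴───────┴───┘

Directions: down, down, down, right, right, down, left, down, right, right, right, up, right, down, right
Number of turns: 9

Solution:

┌─┬───┬───────┐
│A│   │       │
│ │ ┌─┴───╴ ╷ │
│↓│ │       │ │
│ │ ╵ ┌───┬─┤ │
│↓│   │   │ │ │
│ └───┘ ╷ ╵ │ │
│↳ → ↓  │   │ │
│ ┌─╴ ╷ ├───┤ │
│ │↓ ↲│ │↱ ↓│ │
│ │ ╶─┴─┘ ╷ ╵ │
│ │↳ → → ↑│↳ B│
└─┴───────┴───┘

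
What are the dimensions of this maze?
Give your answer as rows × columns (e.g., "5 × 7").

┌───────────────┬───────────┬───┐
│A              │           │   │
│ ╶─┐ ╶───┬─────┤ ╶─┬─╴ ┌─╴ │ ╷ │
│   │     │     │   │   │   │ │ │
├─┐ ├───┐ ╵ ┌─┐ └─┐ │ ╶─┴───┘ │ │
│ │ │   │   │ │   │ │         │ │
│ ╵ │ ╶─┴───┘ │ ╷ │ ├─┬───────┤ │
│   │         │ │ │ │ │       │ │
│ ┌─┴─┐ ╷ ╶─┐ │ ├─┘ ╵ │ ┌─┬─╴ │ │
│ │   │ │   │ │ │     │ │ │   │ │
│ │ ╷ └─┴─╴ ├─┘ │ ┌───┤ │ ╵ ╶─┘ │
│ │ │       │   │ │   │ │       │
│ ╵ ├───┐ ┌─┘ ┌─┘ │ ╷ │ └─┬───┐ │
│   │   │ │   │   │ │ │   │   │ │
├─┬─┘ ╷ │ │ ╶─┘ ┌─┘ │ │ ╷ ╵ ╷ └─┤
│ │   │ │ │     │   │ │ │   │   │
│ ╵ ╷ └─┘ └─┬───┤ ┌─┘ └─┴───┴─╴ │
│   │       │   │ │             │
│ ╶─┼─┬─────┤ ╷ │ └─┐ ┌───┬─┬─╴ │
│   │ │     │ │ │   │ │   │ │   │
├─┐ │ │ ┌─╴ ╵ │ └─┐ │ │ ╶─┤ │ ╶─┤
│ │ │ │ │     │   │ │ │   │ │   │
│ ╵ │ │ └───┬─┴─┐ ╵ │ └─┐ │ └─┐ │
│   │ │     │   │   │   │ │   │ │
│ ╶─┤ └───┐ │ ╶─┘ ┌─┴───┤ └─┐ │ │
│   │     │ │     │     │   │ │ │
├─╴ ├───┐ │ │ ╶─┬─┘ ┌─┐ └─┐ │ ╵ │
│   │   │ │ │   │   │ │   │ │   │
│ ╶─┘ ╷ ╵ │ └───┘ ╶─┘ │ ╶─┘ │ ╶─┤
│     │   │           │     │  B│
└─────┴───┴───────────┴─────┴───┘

Counting the maze dimensions:
Rows (vertical): 15
Columns (horizontal): 16
Dimensions: 15 × 16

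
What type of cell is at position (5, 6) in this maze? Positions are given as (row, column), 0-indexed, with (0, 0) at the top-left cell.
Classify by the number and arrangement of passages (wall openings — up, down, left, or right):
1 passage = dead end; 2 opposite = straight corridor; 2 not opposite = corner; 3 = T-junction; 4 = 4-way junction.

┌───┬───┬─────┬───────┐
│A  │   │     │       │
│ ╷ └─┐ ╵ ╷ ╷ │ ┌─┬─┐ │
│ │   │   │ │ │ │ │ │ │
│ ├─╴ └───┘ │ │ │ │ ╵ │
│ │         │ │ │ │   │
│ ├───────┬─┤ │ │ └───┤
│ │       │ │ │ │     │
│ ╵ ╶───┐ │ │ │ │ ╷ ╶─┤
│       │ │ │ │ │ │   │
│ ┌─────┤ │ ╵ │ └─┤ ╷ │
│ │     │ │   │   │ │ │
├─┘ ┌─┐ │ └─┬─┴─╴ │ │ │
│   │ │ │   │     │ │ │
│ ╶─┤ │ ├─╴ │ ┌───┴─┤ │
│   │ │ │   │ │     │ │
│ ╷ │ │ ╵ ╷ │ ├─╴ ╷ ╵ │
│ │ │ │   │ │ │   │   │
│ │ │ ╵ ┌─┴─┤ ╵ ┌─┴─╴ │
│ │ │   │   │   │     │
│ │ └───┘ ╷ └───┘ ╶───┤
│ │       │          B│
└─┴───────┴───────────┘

Checking cell at (5, 6):
Number of passages: 2
Cell type: corner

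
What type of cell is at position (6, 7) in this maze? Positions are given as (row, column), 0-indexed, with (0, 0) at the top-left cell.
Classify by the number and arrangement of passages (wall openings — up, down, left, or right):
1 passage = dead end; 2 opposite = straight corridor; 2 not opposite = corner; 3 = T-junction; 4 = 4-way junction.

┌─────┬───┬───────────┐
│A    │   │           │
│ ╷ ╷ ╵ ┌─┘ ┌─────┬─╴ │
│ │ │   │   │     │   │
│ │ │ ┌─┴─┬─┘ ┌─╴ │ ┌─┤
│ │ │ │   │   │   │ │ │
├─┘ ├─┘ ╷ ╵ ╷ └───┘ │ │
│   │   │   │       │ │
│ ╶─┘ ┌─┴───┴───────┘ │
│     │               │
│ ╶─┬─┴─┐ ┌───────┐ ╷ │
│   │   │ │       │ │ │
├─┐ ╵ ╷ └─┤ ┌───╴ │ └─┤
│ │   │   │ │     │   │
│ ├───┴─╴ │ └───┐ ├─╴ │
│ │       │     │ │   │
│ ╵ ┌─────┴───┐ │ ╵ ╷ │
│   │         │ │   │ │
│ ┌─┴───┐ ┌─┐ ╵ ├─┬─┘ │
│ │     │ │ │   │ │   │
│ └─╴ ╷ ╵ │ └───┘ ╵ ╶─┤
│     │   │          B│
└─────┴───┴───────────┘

Checking cell at (6, 7):
Number of passages: 2
Cell type: straight corridor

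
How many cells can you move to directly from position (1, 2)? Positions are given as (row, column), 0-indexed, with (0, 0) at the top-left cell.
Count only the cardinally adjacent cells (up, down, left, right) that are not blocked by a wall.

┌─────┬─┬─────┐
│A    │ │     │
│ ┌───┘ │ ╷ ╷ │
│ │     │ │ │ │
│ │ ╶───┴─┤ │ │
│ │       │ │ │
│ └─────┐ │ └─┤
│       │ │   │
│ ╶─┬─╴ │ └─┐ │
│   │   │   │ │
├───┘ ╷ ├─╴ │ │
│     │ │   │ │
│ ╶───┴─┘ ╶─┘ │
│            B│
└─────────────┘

Checking passable neighbors of (1, 2):
Neighbors: (1, 1), (1, 3)
Count: 2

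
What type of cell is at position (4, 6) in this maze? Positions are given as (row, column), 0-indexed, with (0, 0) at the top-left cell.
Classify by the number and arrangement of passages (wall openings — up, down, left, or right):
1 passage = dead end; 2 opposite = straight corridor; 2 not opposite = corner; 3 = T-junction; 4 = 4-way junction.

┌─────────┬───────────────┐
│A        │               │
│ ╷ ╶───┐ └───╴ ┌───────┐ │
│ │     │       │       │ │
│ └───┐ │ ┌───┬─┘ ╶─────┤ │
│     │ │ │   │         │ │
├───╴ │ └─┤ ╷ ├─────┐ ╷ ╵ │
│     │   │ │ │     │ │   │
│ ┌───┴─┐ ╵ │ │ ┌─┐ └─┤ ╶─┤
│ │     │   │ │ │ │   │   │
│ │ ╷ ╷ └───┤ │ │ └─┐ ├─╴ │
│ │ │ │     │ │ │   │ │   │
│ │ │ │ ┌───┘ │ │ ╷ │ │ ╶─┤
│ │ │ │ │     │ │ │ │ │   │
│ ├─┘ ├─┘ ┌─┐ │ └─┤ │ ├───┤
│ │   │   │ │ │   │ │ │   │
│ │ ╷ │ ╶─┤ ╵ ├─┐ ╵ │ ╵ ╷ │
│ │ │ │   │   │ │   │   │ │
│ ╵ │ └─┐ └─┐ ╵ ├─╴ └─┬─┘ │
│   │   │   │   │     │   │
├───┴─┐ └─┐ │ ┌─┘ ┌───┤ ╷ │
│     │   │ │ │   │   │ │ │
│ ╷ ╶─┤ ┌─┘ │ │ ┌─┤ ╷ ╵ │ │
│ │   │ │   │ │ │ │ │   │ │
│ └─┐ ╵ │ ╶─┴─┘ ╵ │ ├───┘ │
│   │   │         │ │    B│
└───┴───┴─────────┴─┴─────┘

Checking cell at (4, 6):
Number of passages: 2
Cell type: straight corridor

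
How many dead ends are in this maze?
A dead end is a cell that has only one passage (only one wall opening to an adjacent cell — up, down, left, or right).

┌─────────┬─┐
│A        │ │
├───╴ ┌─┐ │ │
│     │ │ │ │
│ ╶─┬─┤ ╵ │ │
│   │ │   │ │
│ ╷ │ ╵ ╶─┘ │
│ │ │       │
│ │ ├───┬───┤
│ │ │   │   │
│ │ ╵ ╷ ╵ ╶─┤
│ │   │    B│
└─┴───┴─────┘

Checking each cell for number of passages:

Dead ends found at positions:
  (0, 0)
  (0, 5)
  (1, 3)
  (2, 2)
  (4, 5)
  (5, 0)
  (5, 5)
Total dead ends: 7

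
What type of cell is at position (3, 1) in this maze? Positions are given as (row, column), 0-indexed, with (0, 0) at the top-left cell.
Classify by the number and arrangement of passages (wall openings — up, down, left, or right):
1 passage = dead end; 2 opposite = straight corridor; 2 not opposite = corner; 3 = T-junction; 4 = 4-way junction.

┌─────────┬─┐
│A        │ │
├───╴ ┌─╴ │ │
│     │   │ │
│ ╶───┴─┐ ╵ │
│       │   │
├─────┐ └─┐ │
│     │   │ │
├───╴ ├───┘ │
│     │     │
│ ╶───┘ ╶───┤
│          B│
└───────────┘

Checking cell at (3, 1):
Number of passages: 2
Cell type: straight corridor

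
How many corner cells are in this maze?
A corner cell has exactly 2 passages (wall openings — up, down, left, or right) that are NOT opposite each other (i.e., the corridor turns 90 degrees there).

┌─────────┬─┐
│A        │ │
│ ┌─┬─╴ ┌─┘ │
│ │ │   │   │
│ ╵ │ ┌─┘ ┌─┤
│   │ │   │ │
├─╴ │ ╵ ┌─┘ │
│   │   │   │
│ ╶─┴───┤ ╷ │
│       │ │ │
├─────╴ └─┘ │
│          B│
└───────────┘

Counting corner cells (2 non-opposite passages):
Total corners: 16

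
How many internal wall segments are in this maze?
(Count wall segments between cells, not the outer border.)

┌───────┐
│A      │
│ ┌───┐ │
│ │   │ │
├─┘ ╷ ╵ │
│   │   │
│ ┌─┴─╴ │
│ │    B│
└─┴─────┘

Counting internal wall segments:
Total internal walls: 9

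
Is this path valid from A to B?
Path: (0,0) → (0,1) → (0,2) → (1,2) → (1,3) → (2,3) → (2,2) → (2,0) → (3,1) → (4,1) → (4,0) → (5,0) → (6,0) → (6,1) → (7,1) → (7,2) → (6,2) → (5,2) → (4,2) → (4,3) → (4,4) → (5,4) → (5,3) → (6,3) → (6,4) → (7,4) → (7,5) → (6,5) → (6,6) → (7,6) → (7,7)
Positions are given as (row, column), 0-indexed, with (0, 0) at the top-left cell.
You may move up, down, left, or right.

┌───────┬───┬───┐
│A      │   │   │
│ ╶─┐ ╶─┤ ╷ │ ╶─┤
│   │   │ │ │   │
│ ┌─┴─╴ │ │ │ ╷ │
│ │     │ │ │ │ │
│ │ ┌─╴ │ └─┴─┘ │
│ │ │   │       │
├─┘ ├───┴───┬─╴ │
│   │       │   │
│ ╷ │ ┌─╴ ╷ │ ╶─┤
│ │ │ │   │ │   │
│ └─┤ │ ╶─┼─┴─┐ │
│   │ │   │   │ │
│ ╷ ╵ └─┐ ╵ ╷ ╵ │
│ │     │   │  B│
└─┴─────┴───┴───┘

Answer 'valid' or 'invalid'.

Checking path validity:
Result: Invalid move at step 7: cannot move from (2, 2) to (2, 0).

invalid

Correct solution:

┌───────┬───┬───┐
│A → ↓  │   │   │
│ ╶─┐ ╶─┤ ╷ │ ╶─┤
│   │↳ ↓│ │ │   │
│ ┌─┴─╴ │ │ │ ╷ │
│ │↓ ← ↲│ │ │ │ │
│ │ ┌─╴ │ └─┴─┘ │
│ │↓│   │       │
├─┘ ├───┴───┬─╴ │
│↓ ↲│↱ → ↓  │   │
│ ╷ │ ┌─╴ ╷ │ ╶─┤
│↓│ │↑│↓ ↲│ │   │
│ └─┤ │ ╶─┼─┴─┐ │
│↳ ↓│↑│↳ ↓│↱ ↓│ │
│ ╷ ╵ └─┐ ╵ ╷ ╵ │
│ │↳ ↑  │↳ ↑│↳ B│
└─┴─────┴───┴───┘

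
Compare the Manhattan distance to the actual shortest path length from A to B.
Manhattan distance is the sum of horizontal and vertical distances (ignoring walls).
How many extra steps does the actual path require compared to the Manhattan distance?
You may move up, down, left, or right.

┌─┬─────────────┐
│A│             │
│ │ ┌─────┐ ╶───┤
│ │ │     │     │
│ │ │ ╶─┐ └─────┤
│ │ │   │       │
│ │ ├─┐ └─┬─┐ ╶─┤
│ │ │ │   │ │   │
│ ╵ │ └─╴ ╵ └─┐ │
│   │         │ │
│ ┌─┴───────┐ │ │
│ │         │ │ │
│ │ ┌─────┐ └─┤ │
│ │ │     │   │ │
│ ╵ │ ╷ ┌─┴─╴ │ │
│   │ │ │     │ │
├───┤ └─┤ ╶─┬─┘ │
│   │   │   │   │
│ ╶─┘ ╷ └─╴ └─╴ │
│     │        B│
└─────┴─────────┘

Manhattan distance: |9 - 0| + |7 - 0| = 16
Actual path length: 24
Extra steps: 24 - 16 = 8

Solution:

┌─┬─────────────┐
│A│             │
│ │ ┌─────┐ ╶───┤
│↓│ │     │     │
│ │ │ ╶─┐ └─────┤
│↓│ │   │       │
│ │ ├─┐ └─┬─┐ ╶─┤
│↓│ │ │   │ │   │
│ ╵ │ └─╴ ╵ └─┐ │
│↓  │         │ │
│ ┌─┴───────┐ │ │
│↓│↱ → → → ↓│ │ │
│ │ ┌─────┐ └─┤ │
│↓│↑│     │↳ ↓│ │
│ ╵ │ ╷ ┌─┴─╴ │ │
│↳ ↑│ │ │↓ ← ↲│ │
├───┤ └─┤ ╶─┬─┘ │
│   │   │↳ ↓│   │
│ ╶─┘ ╷ └─╴ └─╴ │
│     │    ↳ → B│
└─────┴─────────┘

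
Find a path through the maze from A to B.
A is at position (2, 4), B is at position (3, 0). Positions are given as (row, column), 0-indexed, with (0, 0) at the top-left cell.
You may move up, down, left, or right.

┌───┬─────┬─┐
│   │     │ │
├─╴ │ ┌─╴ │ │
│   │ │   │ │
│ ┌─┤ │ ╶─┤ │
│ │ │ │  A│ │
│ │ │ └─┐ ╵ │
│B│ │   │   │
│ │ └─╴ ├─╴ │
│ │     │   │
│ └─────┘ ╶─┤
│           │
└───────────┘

Finding the shortest path from (2, 4) to (3, 0):
Path length: 11 steps
Directions: down → right → down → left → down → left → left → left → left → up → up

Solution:

┌───┬─────┬─┐
│   │     │ │
├─╴ │ ┌─╴ │ │
│   │ │   │ │
│ ┌─┤ │ ╶─┤ │
│ │ │ │  A│ │
│ │ │ └─┐ ╵ │
│B│ │   │↳ ↓│
│ │ └─╴ ├─╴ │
│↑│     │↓ ↲│
│ └─────┘ ╶─┤
│↑ ← ← ← ↲  │
└───────────┘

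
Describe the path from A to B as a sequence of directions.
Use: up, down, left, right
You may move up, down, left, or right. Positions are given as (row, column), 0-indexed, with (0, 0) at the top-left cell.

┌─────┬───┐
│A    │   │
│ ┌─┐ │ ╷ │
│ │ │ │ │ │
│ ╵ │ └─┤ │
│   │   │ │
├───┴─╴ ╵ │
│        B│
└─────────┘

Finding the path and converting it to directions:
Path through cells: (0,0) → (0,1) → (0,2) → (1,2) → (2,2) → (2,3) → (3,3) → (3,4)
Directions: right, right, down, down, right, down, right

Solution:

┌─────┬───┐
│A → ↓│   │
│ ┌─┐ │ ╷ │
│ │ │↓│ │ │
│ ╵ │ └─┤ │
│   │↳ ↓│ │
├───┴─╴ ╵ │
│      ↳ B│
└─────────┘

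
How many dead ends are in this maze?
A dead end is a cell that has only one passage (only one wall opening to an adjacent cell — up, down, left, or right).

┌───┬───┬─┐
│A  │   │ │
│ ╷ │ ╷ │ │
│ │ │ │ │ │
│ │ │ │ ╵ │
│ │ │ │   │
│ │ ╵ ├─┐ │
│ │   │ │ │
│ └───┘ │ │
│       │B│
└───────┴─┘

Checking each cell for number of passages:

Dead ends found at positions:
  (0, 4)
  (3, 3)
  (4, 4)
Total dead ends: 3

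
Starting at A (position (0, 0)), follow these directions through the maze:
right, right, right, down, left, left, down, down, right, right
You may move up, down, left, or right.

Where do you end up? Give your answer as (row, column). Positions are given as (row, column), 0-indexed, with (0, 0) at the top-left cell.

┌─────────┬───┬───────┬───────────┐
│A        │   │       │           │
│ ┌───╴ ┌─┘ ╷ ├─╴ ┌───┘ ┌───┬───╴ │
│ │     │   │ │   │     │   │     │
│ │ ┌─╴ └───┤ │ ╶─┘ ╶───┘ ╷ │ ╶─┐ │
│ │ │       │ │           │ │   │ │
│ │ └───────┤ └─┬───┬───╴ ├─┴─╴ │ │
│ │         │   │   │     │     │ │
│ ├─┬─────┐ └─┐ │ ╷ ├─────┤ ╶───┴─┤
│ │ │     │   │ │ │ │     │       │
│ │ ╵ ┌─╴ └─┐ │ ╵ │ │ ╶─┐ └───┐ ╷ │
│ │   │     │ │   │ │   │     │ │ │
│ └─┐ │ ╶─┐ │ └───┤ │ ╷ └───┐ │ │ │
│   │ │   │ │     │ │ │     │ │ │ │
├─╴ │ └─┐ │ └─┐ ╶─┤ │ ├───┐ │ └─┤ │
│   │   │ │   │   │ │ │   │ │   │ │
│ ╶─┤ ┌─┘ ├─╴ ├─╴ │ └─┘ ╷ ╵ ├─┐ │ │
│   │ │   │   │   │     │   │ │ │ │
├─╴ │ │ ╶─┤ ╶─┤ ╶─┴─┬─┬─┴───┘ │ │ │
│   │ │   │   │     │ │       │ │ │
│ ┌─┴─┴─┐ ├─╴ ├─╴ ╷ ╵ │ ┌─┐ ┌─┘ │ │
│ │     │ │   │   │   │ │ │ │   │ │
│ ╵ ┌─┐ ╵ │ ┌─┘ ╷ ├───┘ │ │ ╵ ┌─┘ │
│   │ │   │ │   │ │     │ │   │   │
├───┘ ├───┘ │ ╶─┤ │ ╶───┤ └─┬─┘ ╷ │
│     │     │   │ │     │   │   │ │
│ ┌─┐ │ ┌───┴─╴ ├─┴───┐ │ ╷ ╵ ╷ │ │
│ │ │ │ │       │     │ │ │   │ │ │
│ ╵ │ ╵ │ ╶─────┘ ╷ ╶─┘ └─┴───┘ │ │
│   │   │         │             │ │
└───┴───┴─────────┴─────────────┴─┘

Following directions step by step:
Start: (0, 0)
  right: (0, 0) → (0, 1)
  right: (0, 1) → (0, 2)
  right: (0, 2) → (0, 3)
  down: (0, 3) → (1, 3)
  left: (1, 3) → (1, 2)
  left: (1, 2) → (1, 1)
  down: (1, 1) → (2, 1)
  down: (2, 1) → (3, 1)
  right: (3, 1) → (3, 2)
  right: (3, 2) → (3, 3)
Final position: (3, 3)

Path taken:

┌─────────┬───┬───────┬───────────┐
│A → → ↓  │   │       │           │
│ ┌───╴ ┌─┘ ╷ ├─╴ ┌───┘ ┌───┬───╴ │
│ │↓ ← ↲│   │ │   │     │   │     │
│ │ ┌─╴ └───┤ │ ╶─┘ ╶───┘ ╷ │ ╶─┐ │
│ │↓│       │ │           │ │   │ │
│ │ └───────┤ └─┬───┬───╴ ├─┴─╴ │ │
│ │↳ → B    │   │   │     │     │ │
│ ├─┬─────┐ └─┐ │ ╷ ├─────┤ ╶───┴─┤
│ │ │     │   │ │ │ │     │       │
│ │ ╵ ┌─╴ └─┐ │ ╵ │ │ ╶─┐ └───┐ ╷ │
│ │   │     │ │   │ │   │     │ │ │
│ └─┐ │ ╶─┐ │ └───┤ │ ╷ └───┐ │ │ │
│   │ │   │ │     │ │ │     │ │ │ │
├─╴ │ └─┐ │ └─┐ ╶─┤ │ ├───┐ │ └─┤ │
│   │   │ │   │   │ │ │   │ │   │ │
│ ╶─┤ ┌─┘ ├─╴ ├─╴ │ └─┘ ╷ ╵ ├─┐ │ │
│   │ │   │   │   │     │   │ │ │ │
├─╴ │ │ ╶─┤ ╶─┤ ╶─┴─┬─┬─┴───┘ │ │ │
│   │ │   │   │     │ │       │ │ │
│ ┌─┴─┴─┐ ├─╴ ├─╴ ╷ ╵ │ ┌─┐ ┌─┘ │ │
│ │     │ │   │   │   │ │ │ │   │ │
│ ╵ ┌─┐ ╵ │ ┌─┘ ╷ ├───┘ │ │ ╵ ┌─┘ │
│   │ │   │ │   │ │     │ │   │   │
├───┘ ├───┘ │ ╶─┤ │ ╶───┤ └─┬─┘ ╷ │
│     │     │   │ │     │   │   │ │
│ ┌─┐ │ ┌───┴─╴ ├─┴───┐ │ ╷ ╵ ╷ │ │
│ │ │ │ │       │     │ │ │   │ │ │
│ ╵ │ ╵ │ ╶─────┘ ╷ ╶─┘ └─┴───┘ │ │
│   │   │         │             │ │
└───┴───┴─────────┴─────────────┴─┘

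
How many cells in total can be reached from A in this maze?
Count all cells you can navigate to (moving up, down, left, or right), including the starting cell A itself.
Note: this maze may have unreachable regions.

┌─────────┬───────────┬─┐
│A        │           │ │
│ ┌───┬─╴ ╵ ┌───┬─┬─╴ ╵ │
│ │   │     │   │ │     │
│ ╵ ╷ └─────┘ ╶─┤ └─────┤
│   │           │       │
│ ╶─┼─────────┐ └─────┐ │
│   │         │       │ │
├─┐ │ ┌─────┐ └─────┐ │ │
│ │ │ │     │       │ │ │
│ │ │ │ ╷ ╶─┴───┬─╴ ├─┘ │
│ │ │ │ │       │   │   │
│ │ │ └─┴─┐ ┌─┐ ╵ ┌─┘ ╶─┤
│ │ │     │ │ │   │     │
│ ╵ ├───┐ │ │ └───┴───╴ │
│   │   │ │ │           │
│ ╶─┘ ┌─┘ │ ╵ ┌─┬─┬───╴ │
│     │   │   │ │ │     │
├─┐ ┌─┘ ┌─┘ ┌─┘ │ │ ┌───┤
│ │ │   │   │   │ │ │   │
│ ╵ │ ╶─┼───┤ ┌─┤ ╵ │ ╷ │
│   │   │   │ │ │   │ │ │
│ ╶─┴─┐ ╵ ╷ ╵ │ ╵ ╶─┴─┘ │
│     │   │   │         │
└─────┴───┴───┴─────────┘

Using BFS/flood-fill to find all reachable cells from A:
Maze size: 12 × 12 = 144 total cells
86 cell(s) are walled off and cannot be reached from A.
Reachable cells: 58

Reachable region (· marks reachable cells):

┌─────────┬───────────┬─┐
│A · · · ·│· · · · · ·│·│
│ ┌───┬─╴ ╵ ┌───┬─┬─╴ ╵ │
│·│· ·│· · ·│· ·│ │· · ·│
│ ╵ ╷ └─────┘ ╶─┤ └─────┤
│· ·│· · · · · ·│       │
│ ╶─┼─────────┐ └─────┐ │
│· ·│         │· · · ·│ │
├─┐ │ ┌─────┐ └─────┐ │ │
│·│·│ │     │       │·│ │
│ │ │ │ ╷ ╶─┴───┬─╴ ├─┘ │
│·│·│ │ │       │   │   │
│ │ │ └─┴─┐ ┌─┐ ╵ ┌─┘ ╶─┤
│·│·│     │ │ │   │     │
│ ╵ ├───┐ │ │ └───┴───╴ │
│· ·│· ·│ │ │           │
│ ╶─┘ ┌─┘ │ ╵ ┌─┬─┬───╴ │
│· · ·│   │   │ │ │     │
├─┐ ┌─┘ ┌─┘ ┌─┘ │ │ ┌───┤
│·│·│   │   │   │ │ │   │
│ ╵ │ ╶─┼───┤ ┌─┤ ╵ │ ╷ │
│· ·│   │   │ │ │   │ │ │
│ ╶─┴─┐ ╵ ╷ ╵ │ ╵ ╶─┴─┘ │
│· · ·│   │   │         │
└─────┴───┴───┴─────────┘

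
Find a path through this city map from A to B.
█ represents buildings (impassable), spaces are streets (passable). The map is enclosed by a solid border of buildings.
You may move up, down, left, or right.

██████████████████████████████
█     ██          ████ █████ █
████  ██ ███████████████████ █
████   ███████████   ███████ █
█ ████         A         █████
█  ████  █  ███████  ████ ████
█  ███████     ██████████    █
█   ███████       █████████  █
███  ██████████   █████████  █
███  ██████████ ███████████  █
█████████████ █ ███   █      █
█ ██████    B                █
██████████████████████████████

Finding the shortest path from A to B:
Movement: cardinal only
Path length: 18 steps
Directions: left → left → left → left → down → down → down → right → right → right → right → down → down → down → down → left → left → left

Solution:

██████████████████████████████
█     ██          ████ █████ █
████  ██ ███████████████████ █
████   ███████████   ███████ █
█ ████     ↓←←←A         █████
█  ████  █ ↓███████  ████ ████
█  ███████ ↓   ██████████    █
█   ███████↳→→→↓  █████████  █
███  ██████████↓  █████████  █
███  ██████████↓███████████  █
█████████████ █↓███   █      █
█ ██████    B←←↲             █
██████████████████████████████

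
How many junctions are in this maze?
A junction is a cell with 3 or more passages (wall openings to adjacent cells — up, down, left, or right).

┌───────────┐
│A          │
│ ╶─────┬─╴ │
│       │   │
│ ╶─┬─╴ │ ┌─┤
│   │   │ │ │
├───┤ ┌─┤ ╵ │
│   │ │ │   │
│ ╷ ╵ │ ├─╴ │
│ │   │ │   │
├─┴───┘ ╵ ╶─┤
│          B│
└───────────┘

Checking each cell for number of passages:

Junctions found (3+ passages):
  (1, 0): 3 passages
  (3, 5): 3 passages
  (5, 3): 3 passages
  (5, 4): 3 passages
Total junctions: 4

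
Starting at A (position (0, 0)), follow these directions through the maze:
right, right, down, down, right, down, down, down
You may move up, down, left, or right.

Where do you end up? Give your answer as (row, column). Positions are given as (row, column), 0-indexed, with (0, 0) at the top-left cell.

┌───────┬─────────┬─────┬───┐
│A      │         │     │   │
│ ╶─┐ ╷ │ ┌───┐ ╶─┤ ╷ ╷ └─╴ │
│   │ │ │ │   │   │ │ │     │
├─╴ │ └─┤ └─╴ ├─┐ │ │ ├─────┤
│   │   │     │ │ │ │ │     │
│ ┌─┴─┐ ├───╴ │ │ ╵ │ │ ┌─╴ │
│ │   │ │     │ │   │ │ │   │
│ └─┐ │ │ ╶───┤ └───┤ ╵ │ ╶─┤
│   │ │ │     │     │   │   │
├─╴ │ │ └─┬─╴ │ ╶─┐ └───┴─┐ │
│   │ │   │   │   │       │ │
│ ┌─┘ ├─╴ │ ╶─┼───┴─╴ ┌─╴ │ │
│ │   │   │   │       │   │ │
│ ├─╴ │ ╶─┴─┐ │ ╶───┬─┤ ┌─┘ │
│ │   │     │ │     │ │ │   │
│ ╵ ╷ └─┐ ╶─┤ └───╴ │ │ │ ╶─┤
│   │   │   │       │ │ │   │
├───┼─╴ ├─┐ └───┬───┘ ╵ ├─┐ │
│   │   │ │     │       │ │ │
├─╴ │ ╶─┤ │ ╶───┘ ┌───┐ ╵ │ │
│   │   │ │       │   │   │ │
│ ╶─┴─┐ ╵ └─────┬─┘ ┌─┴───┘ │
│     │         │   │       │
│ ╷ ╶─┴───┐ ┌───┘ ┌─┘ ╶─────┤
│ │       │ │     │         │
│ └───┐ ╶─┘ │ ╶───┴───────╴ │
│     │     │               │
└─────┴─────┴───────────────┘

Following directions step by step:
Start: (0, 0)
  right: (0, 0) → (0, 1)
  right: (0, 1) → (0, 2)
  down: (0, 2) → (1, 2)
  down: (1, 2) → (2, 2)
  right: (2, 2) → (2, 3)
  down: (2, 3) → (3, 3)
  down: (3, 3) → (4, 3)
  down: (4, 3) → (5, 3)
Final position: (5, 3)

Path taken:

┌───────┬─────────┬─────┬───┐
│A → ↓  │         │     │   │
│ ╶─┐ ╷ │ ┌───┐ ╶─┤ ╷ ╷ └─╴ │
│   │↓│ │ │   │   │ │ │     │
├─╴ │ └─┤ └─╴ ├─┐ │ │ ├─────┤
│   │↳ ↓│     │ │ │ │ │     │
│ ┌─┴─┐ ├───╴ │ │ ╵ │ │ ┌─╴ │
│ │   │↓│     │ │   │ │ │   │
│ └─┐ │ │ ╶───┤ └───┤ ╵ │ ╶─┤
│   │ │↓│     │     │   │   │
├─╴ │ │ └─┬─╴ │ ╶─┐ └───┴─┐ │
│   │ │B  │   │   │       │ │
│ ┌─┘ ├─╴ │ ╶─┼───┴─╴ ┌─╴ │ │
│ │   │   │   │       │   │ │
│ ├─╴ │ ╶─┴─┐ │ ╶───┬─┤ ┌─┘ │
│ │   │     │ │     │ │ │   │
│ ╵ ╷ └─┐ ╶─┤ └───╴ │ │ │ ╶─┤
│   │   │   │       │ │ │   │
├───┼─╴ ├─┐ └───┬───┘ ╵ ├─┐ │
│   │   │ │     │       │ │ │
├─╴ │ ╶─┤ │ ╶───┘ ┌───┐ ╵ │ │
│   │   │ │       │   │   │ │
│ ╶─┴─┐ ╵ └─────┬─┘ ┌─┴───┘ │
│     │         │   │       │
│ ╷ ╶─┴───┐ ┌───┘ ┌─┘ ╶─────┤
│ │       │ │     │         │
│ └───┐ ╶─┘ │ ╶───┴───────╴ │
│     │     │               │
└─────┴─────┴───────────────┘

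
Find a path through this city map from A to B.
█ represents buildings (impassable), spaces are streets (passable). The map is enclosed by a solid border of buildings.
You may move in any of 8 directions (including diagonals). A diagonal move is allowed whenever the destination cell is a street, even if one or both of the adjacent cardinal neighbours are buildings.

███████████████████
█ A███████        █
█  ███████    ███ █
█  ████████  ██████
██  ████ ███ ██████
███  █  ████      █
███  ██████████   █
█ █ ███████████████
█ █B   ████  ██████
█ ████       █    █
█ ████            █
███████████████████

Finding the shortest path from A to B:
Movement: 8-directional
Path length: 7 steps
Directions: down → down → down → down-right → down → down → down

Solution:

███████████████████
█ A███████        █
█ ↓███████    ███ █
█ ↓████████  ██████
██↘ ████ ███ ██████
███↓ █  ████      █
███↓ ██████████   █
█ █↓███████████████
█ █B   ████  ██████
█ ████       █    █
█ ████            █
███████████████████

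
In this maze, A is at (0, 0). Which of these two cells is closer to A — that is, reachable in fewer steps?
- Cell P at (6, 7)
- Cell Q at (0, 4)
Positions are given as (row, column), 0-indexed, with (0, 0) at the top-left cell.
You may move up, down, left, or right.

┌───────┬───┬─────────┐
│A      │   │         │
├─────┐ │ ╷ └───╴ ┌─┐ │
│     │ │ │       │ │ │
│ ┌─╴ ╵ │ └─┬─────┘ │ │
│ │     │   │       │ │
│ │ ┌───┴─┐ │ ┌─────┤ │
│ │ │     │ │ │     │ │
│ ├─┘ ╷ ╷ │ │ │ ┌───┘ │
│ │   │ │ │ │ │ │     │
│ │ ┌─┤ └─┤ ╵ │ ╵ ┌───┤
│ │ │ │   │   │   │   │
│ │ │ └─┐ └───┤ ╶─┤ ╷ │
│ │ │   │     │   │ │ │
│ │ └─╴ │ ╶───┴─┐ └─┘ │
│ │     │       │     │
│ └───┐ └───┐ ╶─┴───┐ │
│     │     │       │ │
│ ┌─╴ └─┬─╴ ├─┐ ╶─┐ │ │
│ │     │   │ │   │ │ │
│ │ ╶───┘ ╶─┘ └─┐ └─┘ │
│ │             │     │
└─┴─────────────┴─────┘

Shortest path A → P at (6, 7): 59 steps
Shortest path A → Q at (0, 4): 76 steps

P is closer (59 steps vs 76 steps).

Path to P:

┌───────┬───┬─────────┐
│A → → ↓│   │         │
├─────┐ │ ╷ └───╴ ┌─┐ │
│↓ ← ↰│↓│ │       │ │ │
│ ┌─╴ ╵ │ └─┬─────┘ │ │
│↓│  ↑ ↲│   │       │ │
│ │ ┌───┴─┐ │ ┌─────┤ │
│↓│ │↱ ↓  │ │ │     │ │
│ ├─┘ ╷ ╷ │ │ │ ┌───┘ │
│↓│↱ ↑│↓│ │ │ │ │     │
│ │ ┌─┤ └─┤ ╵ │ ╵ ┌───┤
│↓│↑│ │↳ ↓│   │   │   │
│ │ │ └─┐ └───┤ ╶─┤ ╷ │
│↓│↑│   │↓    │P ↰│ │ │
│ │ └─╴ │ ╶───┴─┐ └─┘ │
│↓│↑ ← ↰│↳ → ↓  │↑ ← ↰│
│ └───┐ └───┐ ╶─┴───┐ │
│↳ → ↓│↑ ← ↰│↳ ↓    │↑│
│ ┌─╴ └─┬─╴ ├─┐ ╶─┐ │ │
│ │↓ ↲  │↱ ↑│ │↳ ↓│ │↑│
│ │ ╶───┘ ╶─┘ └─┐ └─┘ │
│ │↳ → → ↑      │↳ → ↑│
└─┴─────────────┴─────┘

Path to Q:

┌───────┬───┬─────────┐
│A → → ↓│Q ↰│    ↓ ← ↰│
├─────┐ │ ╷ └───╴ ┌─┐ │
│↓ ← ↰│↓│ │↑ ← ← ↲│ │↑│
│ ┌─╴ ╵ │ └─┬─────┘ │ │
│↓│  ↑ ↲│   │       │↑│
│ │ ┌───┴─┐ │ ┌─────┤ │
│↓│ │↱ ↓  │ │ │     │↑│
│ ├─┘ ╷ ╷ │ │ │ ┌───┘ │
│↓│↱ ↑│↓│ │ │ │ │↱ → ↑│
│ │ ┌─┤ └─┤ ╵ │ ╵ ┌───┤
│↓│↑│ │↳ ↓│   │↱ ↑│   │
│ │ │ └─┐ └───┤ ╶─┤ ╷ │
│↓│↑│   │↓    │↑ ↰│ │ │
│ │ └─╴ │ ╶───┴─┐ └─┘ │
│↓│↑ ← ↰│↳ → ↓  │↑ ← ↰│
│ └───┐ └───┐ ╶─┴───┐ │
│↳ → ↓│↑ ← ↰│↳ ↓    │↑│
│ ┌─╴ └─┬─╴ ├─┐ ╶─┐ │ │
│ │↓ ↲  │↱ ↑│ │↳ ↓│ │↑│
│ │ ╶───┘ ╶─┘ └─┐ └─┘ │
│ │↳ → → ↑      │↳ → ↑│
└─┴─────────────┴─────┘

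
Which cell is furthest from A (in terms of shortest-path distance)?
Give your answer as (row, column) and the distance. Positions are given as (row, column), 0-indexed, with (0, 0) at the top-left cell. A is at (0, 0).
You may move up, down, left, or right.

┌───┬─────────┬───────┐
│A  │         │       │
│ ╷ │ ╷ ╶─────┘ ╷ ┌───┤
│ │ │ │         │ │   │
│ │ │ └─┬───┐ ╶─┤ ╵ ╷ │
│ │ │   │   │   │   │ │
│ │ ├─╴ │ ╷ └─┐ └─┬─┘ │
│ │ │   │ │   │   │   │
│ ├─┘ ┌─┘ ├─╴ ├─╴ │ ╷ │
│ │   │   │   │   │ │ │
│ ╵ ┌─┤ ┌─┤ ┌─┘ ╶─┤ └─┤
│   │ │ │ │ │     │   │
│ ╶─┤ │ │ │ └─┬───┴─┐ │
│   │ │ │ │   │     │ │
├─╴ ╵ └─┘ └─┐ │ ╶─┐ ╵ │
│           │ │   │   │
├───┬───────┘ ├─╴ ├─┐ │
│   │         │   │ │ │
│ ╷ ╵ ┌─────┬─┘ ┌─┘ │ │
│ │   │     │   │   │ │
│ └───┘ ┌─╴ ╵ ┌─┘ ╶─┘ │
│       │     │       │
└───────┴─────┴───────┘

Computing BFS distances from A to all cells:
Furthest cell: (6, 3)
Distance: 79 steps

Path from A to the furthest cell:

┌───┬─────────┬───────┐
│A  │↱ ↓      │↱ ↓    │
│ ╷ │ ╷ ╶─────┘ ╷ ┌───┤
│↓│ │↑│↳ → → → ↑│↓│↱ ↓│
│ │ │ └─┬───┐ ╶─┤ ╵ ╷ │
│↓│ │↑ ↰│↓ ↰│   │↳ ↑│↓│
│ │ ├─╴ │ ╷ └─┐ └─┬─┘ │
│↓│ │↱ ↑│↓│↑ ↰│   │↓ ↲│
│ ├─┘ ┌─┘ ├─╴ ├─╴ │ ╷ │
│↓│↱ ↑│↓ ↲│↱ ↑│   │↓│ │
│ ╵ ┌─┤ ┌─┤ ┌─┘ ╶─┤ └─┤
│↳ ↑│ │↓│ │↑│     │↳ ↓│
│ ╶─┤ │ │ │ └─┬───┴─┐ │
│   │ │B│ │↑ ↰│↓ ← ↰│↓│
├─╴ ╵ └─┘ └─┐ │ ╶─┐ ╵ │
│           │↑│↳ ↓│↑ ↲│
├───┬───────┘ ├─╴ ├─┐ │
│↱ ↓│↱ → → → ↑│↓ ↲│ │ │
│ ╷ ╵ ┌─────┬─┘ ┌─┘ │ │
│↑│↳ ↑│↓ ← ↰│↓ ↲│   │ │
│ └───┘ ┌─╴ ╵ ┌─┘ ╶─┘ │
│↑ ← ← ↲│  ↑ ↲│       │
└───────┴─────┴───────┘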